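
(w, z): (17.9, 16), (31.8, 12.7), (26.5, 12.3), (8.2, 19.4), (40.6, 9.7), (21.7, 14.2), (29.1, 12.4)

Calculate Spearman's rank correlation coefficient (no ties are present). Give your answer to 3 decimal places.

Rank w: 2, 6, 4, 1, 7, 3, 5
Rank z: 6, 4, 2, 7, 1, 5, 3
d = rank(w) − rank(z): -4, 2, 2, -6, 6, -2, 2; Σd² = 104
ρ = 1 − 6Σd² / [n(n²−1)] = 1 − 6×104 / (7×48) = 1 − 624/336 ≈ -0.857

-0.857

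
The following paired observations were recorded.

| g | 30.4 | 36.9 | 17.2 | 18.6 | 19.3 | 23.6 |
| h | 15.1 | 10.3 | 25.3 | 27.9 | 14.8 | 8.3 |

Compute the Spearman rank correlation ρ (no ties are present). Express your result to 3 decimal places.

Rank g: 5, 6, 1, 2, 3, 4
Rank h: 4, 2, 5, 6, 3, 1
d = rank(g) − rank(h): 1, 4, -4, -4, 0, 3; Σd² = 58
ρ = 1 − 6Σd² / [n(n²−1)] = 1 − 6×58 / (6×35) = 1 − 348/210 ≈ -0.657

-0.657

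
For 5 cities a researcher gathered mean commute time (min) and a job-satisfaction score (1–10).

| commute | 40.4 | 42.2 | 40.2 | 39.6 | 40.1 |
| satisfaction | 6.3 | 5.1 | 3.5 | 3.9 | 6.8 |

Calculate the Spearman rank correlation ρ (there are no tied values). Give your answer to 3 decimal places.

0.100

Rank commute: 4, 5, 3, 1, 2
Rank satisfaction: 4, 3, 1, 2, 5
d = rank(commute) − rank(satisfaction): 0, 2, 2, -1, -3; Σd² = 18
ρ = 1 − 6Σd² / [n(n²−1)] = 1 − 6×18 / (5×24) = 1 − 108/120 ≈ 0.100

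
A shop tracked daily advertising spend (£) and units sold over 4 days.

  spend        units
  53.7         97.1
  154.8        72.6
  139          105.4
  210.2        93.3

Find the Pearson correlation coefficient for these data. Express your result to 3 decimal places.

n = 4, Σx = 557.7, Σy = 368.4, Σx² = 90351.77, Σy² = 34513.22, Σxy = 50715.01
nΣxy − ΣxΣy = 202860.04 − 205456.68 = -2596.64
nΣx² − (Σx)² = 361407.08 − 311029.29 = 50377.79; nΣy² − (Σy)² = 138052.88 − 135718.56 = 2334.32
r = -2596.64 / √(50377.79 × 2334.32) = -2596.64 / 10844.2557 ≈ -0.239

-0.239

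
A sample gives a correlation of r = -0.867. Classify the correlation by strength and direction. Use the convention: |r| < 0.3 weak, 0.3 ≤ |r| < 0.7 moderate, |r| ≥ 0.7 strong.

strong negative

r = -0.867 < 0 so the relationship is negative.
|r| = 0.867, which falls in the strong range.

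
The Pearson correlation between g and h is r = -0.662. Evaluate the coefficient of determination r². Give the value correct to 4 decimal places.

0.4382

r² = (-0.662)² = 0.4382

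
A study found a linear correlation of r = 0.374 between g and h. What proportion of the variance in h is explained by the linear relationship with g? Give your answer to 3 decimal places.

0.140

r² = (0.374)² = 0.140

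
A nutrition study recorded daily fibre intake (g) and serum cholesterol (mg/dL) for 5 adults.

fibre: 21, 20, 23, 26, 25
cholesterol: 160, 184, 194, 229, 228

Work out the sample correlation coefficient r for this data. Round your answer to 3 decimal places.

0.897

n = 5, Σx = 115, Σy = 995, Σx² = 2671, Σy² = 201517, Σxy = 23156
nΣxy − ΣxΣy = 115780 − 114425 = 1355
nΣx² − (Σx)² = 13355 − 13225 = 130; nΣy² − (Σy)² = 1007585 − 990025 = 17560
r = 1355 / √(130 × 17560) = 1355 / 1510.8938 ≈ 0.897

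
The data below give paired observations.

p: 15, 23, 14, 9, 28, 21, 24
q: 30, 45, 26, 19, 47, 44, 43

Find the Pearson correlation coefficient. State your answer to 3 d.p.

0.967

n = 7, Σp = 134, Σq = 254, Σp² = 2832, Σq² = 9956, Σpq = 5292
nΣpq − ΣpΣq = 37044 − 34036 = 3008
nΣp² − (Σp)² = 19824 − 17956 = 1868; nΣq² − (Σq)² = 69692 − 64516 = 5176
r = 3008 / √(1868 × 5176) = 3008 / 3109.4643 ≈ 0.967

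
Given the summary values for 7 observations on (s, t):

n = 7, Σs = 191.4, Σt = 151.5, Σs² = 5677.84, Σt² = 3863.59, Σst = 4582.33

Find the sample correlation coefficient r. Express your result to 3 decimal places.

0.863

r = (nΣst − ΣsΣt) / √[(nΣs² − (Σs)²)(nΣt² − (Σt)²)]
Numerator: 7×4582.33 − 191.4×151.5 = 3079.21
Denominator: √[(39744.88 − 36633.96)(27045.13 − 22952.25)] = √[3110.92 × 4092.88] = 3568.2800
r = 3079.21 / 3568.2800 ≈ 0.863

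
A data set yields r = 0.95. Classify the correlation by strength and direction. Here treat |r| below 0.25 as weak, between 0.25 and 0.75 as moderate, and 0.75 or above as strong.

strong positive

r = 0.95 > 0 so the relationship is positive.
|r| = 0.95, which falls in the strong range.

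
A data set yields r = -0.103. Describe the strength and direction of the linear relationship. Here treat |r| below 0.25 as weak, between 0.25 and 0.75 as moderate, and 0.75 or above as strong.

weak negative

r = -0.103 < 0 so the relationship is negative.
|r| = 0.103, which falls in the weak range.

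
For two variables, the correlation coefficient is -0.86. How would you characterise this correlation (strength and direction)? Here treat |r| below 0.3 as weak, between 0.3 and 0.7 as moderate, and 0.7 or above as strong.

strong negative

r = -0.86 < 0 so the relationship is negative.
|r| = 0.86, which falls in the strong range.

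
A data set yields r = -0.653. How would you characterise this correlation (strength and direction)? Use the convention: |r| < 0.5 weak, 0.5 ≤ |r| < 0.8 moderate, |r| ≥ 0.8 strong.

r = -0.653 < 0 so the relationship is negative.
|r| = 0.653, which falls in the moderate range.

moderate negative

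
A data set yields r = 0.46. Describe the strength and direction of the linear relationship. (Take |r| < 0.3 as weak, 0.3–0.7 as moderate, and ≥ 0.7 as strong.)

moderate positive

r = 0.46 > 0 so the relationship is positive.
|r| = 0.46, which falls in the moderate range.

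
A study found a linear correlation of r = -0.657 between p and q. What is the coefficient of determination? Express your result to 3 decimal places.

r² = (-0.657)² = 0.432

0.432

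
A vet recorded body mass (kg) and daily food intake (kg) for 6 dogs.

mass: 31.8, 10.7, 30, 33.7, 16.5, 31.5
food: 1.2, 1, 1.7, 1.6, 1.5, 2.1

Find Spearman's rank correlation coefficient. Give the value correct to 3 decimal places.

0.371

Rank mass: 5, 1, 3, 6, 2, 4
Rank food: 2, 1, 5, 4, 3, 6
d = rank(mass) − rank(food): 3, 0, -2, 2, -1, -2; Σd² = 22
ρ = 1 − 6Σd² / [n(n²−1)] = 1 − 6×22 / (6×35) = 1 − 132/210 ≈ 0.371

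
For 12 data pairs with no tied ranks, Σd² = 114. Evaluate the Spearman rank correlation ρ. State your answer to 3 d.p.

0.601

ρ = 1 − 6Σd² / [n(n²−1)] = 1 − 6×114 / (12×143)
  = 1 − 684/1716 = 1 − 0.3986 ≈ 0.601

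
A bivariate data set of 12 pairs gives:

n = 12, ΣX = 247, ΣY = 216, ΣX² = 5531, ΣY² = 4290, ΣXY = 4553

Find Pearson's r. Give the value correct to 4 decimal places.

r = (nΣXY − ΣXΣY) / √[(nΣX² − (ΣX)²)(nΣY² − (ΣY)²)]
Numerator: 12×4553 − 247×216 = 1284
Denominator: √[(66372 − 61009)(51480 − 46656)] = √[5363 × 4824] = 5086.3653
r = 1284 / 5086.3653 ≈ 0.2524

0.2524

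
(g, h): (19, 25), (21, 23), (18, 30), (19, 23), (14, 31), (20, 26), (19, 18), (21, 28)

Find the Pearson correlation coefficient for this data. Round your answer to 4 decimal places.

n = 8, Σg = 151, Σh = 204, Σg² = 2885, Σh² = 5328, Σgh = 3819
nΣgh − ΣgΣh = 30552 − 30804 = -252
nΣg² − (Σg)² = 23080 − 22801 = 279; nΣh² − (Σh)² = 42624 − 41616 = 1008
r = -252 / √(279 × 1008) = -252 / 530.3131 ≈ -0.4752

-0.4752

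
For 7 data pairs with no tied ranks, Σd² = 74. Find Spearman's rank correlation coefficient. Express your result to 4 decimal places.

ρ = 1 − 6Σd² / [n(n²−1)] = 1 − 6×74 / (7×48)
  = 1 − 444/336 = 1 − 1.32143 ≈ -0.3214

-0.3214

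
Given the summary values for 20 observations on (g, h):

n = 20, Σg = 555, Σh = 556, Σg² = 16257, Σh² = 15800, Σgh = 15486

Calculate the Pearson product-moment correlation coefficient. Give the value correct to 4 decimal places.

0.1052

r = (nΣgh − ΣgΣh) / √[(nΣg² − (Σg)²)(nΣh² − (Σh)²)]
Numerator: 20×15486 − 555×556 = 1140
Denominator: √[(325140 − 308025)(316000 − 309136)] = √[17115 × 6864] = 10838.6973
r = 1140 / 10838.6973 ≈ 0.1052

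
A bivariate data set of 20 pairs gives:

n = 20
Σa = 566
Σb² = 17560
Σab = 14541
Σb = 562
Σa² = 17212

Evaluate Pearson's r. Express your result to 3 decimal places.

-0.938

r = (nΣab − ΣaΣb) / √[(nΣa² − (Σa)²)(nΣb² − (Σb)²)]
Numerator: 20×14541 − 566×562 = -27272
Denominator: √[(344240 − 320356)(351200 − 315844)] = √[23884 × 35356] = 29059.2963
r = -27272 / 29059.2963 ≈ -0.938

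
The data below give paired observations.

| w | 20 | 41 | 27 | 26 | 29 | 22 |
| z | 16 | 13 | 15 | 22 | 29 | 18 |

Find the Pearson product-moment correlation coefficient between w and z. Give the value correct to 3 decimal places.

-0.187

n = 6, Σw = 165, Σz = 113, Σw² = 4811, Σz² = 2299, Σwz = 3067
nΣwz − ΣwΣz = 18402 − 18645 = -243
nΣw² − (Σw)² = 28866 − 27225 = 1641; nΣz² − (Σz)² = 13794 − 12769 = 1025
r = -243 / √(1641 × 1025) = -243 / 1296.9291 ≈ -0.187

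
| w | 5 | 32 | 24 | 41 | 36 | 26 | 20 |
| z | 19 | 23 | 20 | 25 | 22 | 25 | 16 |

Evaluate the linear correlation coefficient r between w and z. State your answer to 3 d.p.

n = 7, Σw = 184, Σz = 150, Σw² = 5678, Σz² = 3280, Σwz = 4098
nΣwz − ΣwΣz = 28686 − 27600 = 1086
nΣw² − (Σw)² = 39746 − 33856 = 5890; nΣz² − (Σz)² = 22960 − 22500 = 460
r = 1086 / √(5890 × 460) = 1086 / 1646.0255 ≈ 0.660

0.660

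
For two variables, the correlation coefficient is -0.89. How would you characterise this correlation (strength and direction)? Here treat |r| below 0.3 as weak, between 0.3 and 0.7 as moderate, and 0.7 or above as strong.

r = -0.89 < 0 so the relationship is negative.
|r| = 0.89, which falls in the strong range.

strong negative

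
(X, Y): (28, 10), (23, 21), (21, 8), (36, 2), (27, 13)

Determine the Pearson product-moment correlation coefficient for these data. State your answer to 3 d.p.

-0.644

n = 5, ΣX = 135, ΣY = 54, ΣX² = 3779, ΣY² = 778, ΣXY = 1354
nΣXY − ΣXΣY = 6770 − 7290 = -520
nΣX² − (ΣX)² = 18895 − 18225 = 670; nΣY² − (ΣY)² = 3890 − 2916 = 974
r = -520 / √(670 × 974) = -520 / 807.8242 ≈ -0.644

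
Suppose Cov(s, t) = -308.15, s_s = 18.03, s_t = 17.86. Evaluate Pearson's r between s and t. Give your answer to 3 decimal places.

-0.957

r = Cov(s,t) / (s_s · s_t) = -308.15 / (18.03 × 17.86)
  = -308.15 / 322.0158 ≈ -0.957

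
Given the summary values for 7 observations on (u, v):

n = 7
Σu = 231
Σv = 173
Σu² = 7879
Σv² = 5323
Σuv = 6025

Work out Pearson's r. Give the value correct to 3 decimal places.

0.610

r = (nΣuv − ΣuΣv) / √[(nΣu² − (Σu)²)(nΣv² − (Σv)²)]
Numerator: 7×6025 − 231×173 = 2212
Denominator: √[(55153 − 53361)(37261 − 29929)] = √[1792 × 7332] = 3624.7681
r = 2212 / 3624.7681 ≈ 0.610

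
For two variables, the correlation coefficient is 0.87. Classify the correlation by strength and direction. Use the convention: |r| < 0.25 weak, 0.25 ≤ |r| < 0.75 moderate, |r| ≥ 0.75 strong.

strong positive

r = 0.87 > 0 so the relationship is positive.
|r| = 0.87, which falls in the strong range.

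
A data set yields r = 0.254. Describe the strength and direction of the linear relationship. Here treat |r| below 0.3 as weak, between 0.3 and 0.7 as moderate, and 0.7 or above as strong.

r = 0.254 > 0 so the relationship is positive.
|r| = 0.254, which falls in the weak range.

weak positive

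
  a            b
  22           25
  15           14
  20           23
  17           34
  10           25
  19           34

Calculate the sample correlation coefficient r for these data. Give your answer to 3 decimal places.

0.207

n = 6, Σa = 103, Σb = 155, Σa² = 1859, Σb² = 4287, Σab = 2694
nΣab − ΣaΣb = 16164 − 15965 = 199
nΣa² − (Σa)² = 11154 − 10609 = 545; nΣb² − (Σb)² = 25722 − 24025 = 1697
r = 199 / √(545 × 1697) = 199 / 961.6990 ≈ 0.207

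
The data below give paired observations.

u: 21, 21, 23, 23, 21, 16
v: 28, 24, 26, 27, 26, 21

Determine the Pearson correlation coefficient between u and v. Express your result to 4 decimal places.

n = 6, Σu = 125, Σv = 152, Σu² = 2637, Σv² = 3882, Σuv = 3193
nΣuv − ΣuΣv = 19158 − 19000 = 158
nΣu² − (Σu)² = 15822 − 15625 = 197; nΣv² − (Σv)² = 23292 − 23104 = 188
r = 158 / √(197 × 188) = 158 / 192.4474 ≈ 0.8210

0.8210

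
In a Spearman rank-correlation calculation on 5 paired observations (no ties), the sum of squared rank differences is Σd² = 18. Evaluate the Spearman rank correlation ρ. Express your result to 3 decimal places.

ρ = 1 − 6Σd² / [n(n²−1)] = 1 − 6×18 / (5×24)
  = 1 − 108/120 = 1 − 0.9000 ≈ 0.100

0.100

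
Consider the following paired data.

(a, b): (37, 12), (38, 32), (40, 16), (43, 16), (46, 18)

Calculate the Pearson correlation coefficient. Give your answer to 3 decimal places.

n = 5, Σa = 204, Σb = 94, Σa² = 8378, Σb² = 2004, Σab = 3816
nΣab − ΣaΣb = 19080 − 19176 = -96
nΣa² − (Σa)² = 41890 − 41616 = 274; nΣb² − (Σb)² = 10020 − 8836 = 1184
r = -96 / √(274 × 1184) = -96 / 569.5753 ≈ -0.169

-0.169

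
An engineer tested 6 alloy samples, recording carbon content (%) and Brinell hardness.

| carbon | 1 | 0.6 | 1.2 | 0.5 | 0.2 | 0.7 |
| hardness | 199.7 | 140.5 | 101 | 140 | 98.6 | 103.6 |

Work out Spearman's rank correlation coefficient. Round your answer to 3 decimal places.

0.257

Rank carbon: 5, 3, 6, 2, 1, 4
Rank hardness: 6, 5, 2, 4, 1, 3
d = rank(carbon) − rank(hardness): -1, -2, 4, -2, 0, 1; Σd² = 26
ρ = 1 − 6Σd² / [n(n²−1)] = 1 − 6×26 / (6×35) = 1 − 156/210 ≈ 0.257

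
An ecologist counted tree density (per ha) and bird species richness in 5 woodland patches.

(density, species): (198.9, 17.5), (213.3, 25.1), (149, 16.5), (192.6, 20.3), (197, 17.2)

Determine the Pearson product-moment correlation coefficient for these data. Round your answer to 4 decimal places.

0.6450

n = 5, Σx = 950.8, Σy = 96.6, Σx² = 183162.86, Σy² = 1916.44, Σxy = 18591.26
nΣxy − ΣxΣy = 92956.3 − 91847.28 = 1109.02
nΣx² − (Σx)² = 915814.3 − 904020.64 = 11793.66; nΣy² − (Σy)² = 9582.2 − 9331.56 = 250.64
r = 1109.02 / √(11793.66 × 250.64) = 1109.02 / 1719.2914 ≈ 0.6450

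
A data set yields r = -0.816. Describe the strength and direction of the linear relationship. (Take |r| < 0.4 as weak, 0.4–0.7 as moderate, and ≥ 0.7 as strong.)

r = -0.816 < 0 so the relationship is negative.
|r| = 0.816, which falls in the strong range.

strong negative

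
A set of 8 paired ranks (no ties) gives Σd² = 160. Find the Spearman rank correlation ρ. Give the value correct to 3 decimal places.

ρ = 1 − 6Σd² / [n(n²−1)] = 1 − 6×160 / (8×63)
  = 1 − 960/504 = 1 − 1.9048 ≈ -0.905

-0.905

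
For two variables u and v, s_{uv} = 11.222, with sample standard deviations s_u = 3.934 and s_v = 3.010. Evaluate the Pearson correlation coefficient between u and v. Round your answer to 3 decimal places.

r = Cov(u,v) / (s_u · s_v) = 11.222 / (3.934 × 3.010)
  = 11.222 / 11.8413 ≈ 0.948

0.948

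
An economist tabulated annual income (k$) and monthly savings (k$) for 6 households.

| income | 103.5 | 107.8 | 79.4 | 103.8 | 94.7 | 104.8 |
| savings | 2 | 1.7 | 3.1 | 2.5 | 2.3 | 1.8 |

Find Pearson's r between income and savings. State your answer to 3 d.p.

-0.883

n = 6, Σx = 594, Σy = 13.4, Σx² = 59363.02, Σy² = 31.28, Σxy = 1302.35
nΣxy − ΣxΣy = 7814.1 − 7959.6 = -145.5
nΣx² − (Σx)² = 356178.12 − 352836 = 3342.12; nΣy² − (Σy)² = 187.68 − 179.56 = 8.12
r = -145.5 / √(3342.12 × 8.12) = -145.5 / 164.7362 ≈ -0.883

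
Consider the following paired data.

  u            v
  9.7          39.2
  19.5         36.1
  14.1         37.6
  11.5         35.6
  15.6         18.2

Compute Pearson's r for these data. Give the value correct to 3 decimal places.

-0.303

n = 5, Σu = 70.4, Σv = 166.7, Σu² = 1048.76, Σv² = 5852.21, Σuv = 2307.67
nΣuv − ΣuΣv = 11538.35 − 11735.68 = -197.33
nΣu² − (Σu)² = 5243.8 − 4956.16 = 287.64; nΣv² − (Σv)² = 29261.05 − 27788.89 = 1472.16
r = -197.33 / √(287.64 × 1472.16) = -197.33 / 650.7320 ≈ -0.303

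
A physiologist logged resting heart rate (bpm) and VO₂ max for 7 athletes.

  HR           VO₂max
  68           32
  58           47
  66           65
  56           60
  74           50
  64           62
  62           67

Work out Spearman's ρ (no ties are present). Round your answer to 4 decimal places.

Rank HR: 6, 2, 5, 1, 7, 4, 3
Rank VO₂max: 1, 2, 6, 4, 3, 5, 7
d = rank(HR) − rank(VO₂max): 5, 0, -1, -3, 4, -1, -4; Σd² = 68
ρ = 1 − 6Σd² / [n(n²−1)] = 1 − 6×68 / (7×48) = 1 − 408/336 ≈ -0.2143

-0.2143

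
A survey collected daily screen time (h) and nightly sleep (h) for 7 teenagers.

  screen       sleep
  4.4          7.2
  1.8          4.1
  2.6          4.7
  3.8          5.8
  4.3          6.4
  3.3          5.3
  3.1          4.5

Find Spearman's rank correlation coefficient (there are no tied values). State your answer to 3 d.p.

Rank screen: 7, 1, 2, 5, 6, 4, 3
Rank sleep: 7, 1, 3, 5, 6, 4, 2
d = rank(screen) − rank(sleep): 0, 0, -1, 0, 0, 0, 1; Σd² = 2
ρ = 1 − 6Σd² / [n(n²−1)] = 1 − 6×2 / (7×48) = 1 − 12/336 ≈ 0.964

0.964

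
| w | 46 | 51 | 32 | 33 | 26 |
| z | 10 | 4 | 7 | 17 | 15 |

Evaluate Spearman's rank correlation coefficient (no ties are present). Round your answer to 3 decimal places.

-0.500

Rank w: 4, 5, 2, 3, 1
Rank z: 3, 1, 2, 5, 4
d = rank(w) − rank(z): 1, 4, 0, -2, -3; Σd² = 30
ρ = 1 − 6Σd² / [n(n²−1)] = 1 − 6×30 / (5×24) = 1 − 180/120 ≈ -0.500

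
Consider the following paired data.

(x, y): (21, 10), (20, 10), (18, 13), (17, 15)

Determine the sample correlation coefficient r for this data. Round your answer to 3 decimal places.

-0.969

n = 4, Σx = 76, Σy = 48, Σx² = 1454, Σy² = 594, Σxy = 899
nΣxy − ΣxΣy = 3596 − 3648 = -52
nΣx² − (Σx)² = 5816 − 5776 = 40; nΣy² − (Σy)² = 2376 − 2304 = 72
r = -52 / √(40 × 72) = -52 / 53.6656 ≈ -0.969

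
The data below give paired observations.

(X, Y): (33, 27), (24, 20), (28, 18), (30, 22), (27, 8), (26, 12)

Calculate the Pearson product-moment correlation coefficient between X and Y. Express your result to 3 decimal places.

n = 6, ΣX = 168, ΣY = 107, ΣX² = 4754, ΣY² = 2145, ΣXY = 3063
nΣXY − ΣXΣY = 18378 − 17976 = 402
nΣX² − (ΣX)² = 28524 − 28224 = 300; nΣY² − (ΣY)² = 12870 − 11449 = 1421
r = 402 / √(300 × 1421) = 402 / 652.9165 ≈ 0.616

0.616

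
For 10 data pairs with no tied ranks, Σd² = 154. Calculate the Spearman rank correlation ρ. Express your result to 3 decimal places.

ρ = 1 − 6Σd² / [n(n²−1)] = 1 − 6×154 / (10×99)
  = 1 − 924/990 = 1 − 0.9333 ≈ 0.067

0.067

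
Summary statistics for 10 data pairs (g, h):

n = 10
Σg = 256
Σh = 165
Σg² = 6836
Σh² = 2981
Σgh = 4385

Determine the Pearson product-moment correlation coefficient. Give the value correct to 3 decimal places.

r = (nΣgh − ΣgΣh) / √[(nΣg² − (Σg)²)(nΣh² − (Σh)²)]
Numerator: 10×4385 − 256×165 = 1610
Denominator: √[(68360 − 65536)(29810 − 27225)] = √[2824 × 2585] = 2701.8586
r = 1610 / 2701.8586 ≈ 0.596

0.596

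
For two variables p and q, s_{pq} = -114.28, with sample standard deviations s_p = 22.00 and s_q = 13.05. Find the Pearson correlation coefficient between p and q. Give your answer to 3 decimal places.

-0.398

r = Cov(p,q) / (s_p · s_q) = -114.28 / (22.00 × 13.05)
  = -114.28 / 287.1000 ≈ -0.398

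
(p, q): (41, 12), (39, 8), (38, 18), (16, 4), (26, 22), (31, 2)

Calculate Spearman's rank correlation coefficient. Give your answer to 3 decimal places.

0.143

Rank p: 6, 5, 4, 1, 2, 3
Rank q: 4, 3, 5, 2, 6, 1
d = rank(p) − rank(q): 2, 2, -1, -1, -4, 2; Σd² = 30
ρ = 1 − 6Σd² / [n(n²−1)] = 1 − 6×30 / (6×35) = 1 − 180/210 ≈ 0.143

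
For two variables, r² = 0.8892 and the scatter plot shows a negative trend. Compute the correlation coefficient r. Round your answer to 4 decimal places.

-0.9430

|r| = √0.8892 = 0.9430
The association is negative, so r = −0.9430.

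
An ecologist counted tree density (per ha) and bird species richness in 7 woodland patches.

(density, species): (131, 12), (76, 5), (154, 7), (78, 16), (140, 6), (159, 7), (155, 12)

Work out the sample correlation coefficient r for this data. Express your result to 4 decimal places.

n = 7, Σx = 893, Σy = 65, Σx² = 121643, Σy² = 703, Σxy = 8091
nΣxy − ΣxΣy = 56637 − 58045 = -1408
nΣx² − (Σx)² = 851501 − 797449 = 54052; nΣy² − (Σy)² = 4921 − 4225 = 696
r = -1408 / √(54052 × 696) = -1408 / 6133.5301 ≈ -0.2296

-0.2296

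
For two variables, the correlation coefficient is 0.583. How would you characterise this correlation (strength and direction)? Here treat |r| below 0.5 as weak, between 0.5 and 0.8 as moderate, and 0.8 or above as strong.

r = 0.583 > 0 so the relationship is positive.
|r| = 0.583, which falls in the moderate range.

moderate positive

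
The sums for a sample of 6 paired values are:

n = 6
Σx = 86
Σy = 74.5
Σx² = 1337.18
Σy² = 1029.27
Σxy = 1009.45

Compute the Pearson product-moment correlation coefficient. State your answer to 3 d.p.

r = (nΣxy − ΣxΣy) / √[(nΣx² − (Σx)²)(nΣy² − (Σy)²)]
Numerator: 6×1009.45 − 86×74.5 = -350.3
Denominator: √[(8023.08 − 7396)(6175.62 − 5550.25)] = √[627.08 × 625.37] = 626.2244
r = -350.3 / 626.2244 ≈ -0.559

-0.559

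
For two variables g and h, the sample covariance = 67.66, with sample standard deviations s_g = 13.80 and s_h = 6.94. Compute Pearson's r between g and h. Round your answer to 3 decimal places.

0.706

r = Cov(g,h) / (s_g · s_h) = 67.66 / (13.80 × 6.94)
  = 67.66 / 95.7720 ≈ 0.706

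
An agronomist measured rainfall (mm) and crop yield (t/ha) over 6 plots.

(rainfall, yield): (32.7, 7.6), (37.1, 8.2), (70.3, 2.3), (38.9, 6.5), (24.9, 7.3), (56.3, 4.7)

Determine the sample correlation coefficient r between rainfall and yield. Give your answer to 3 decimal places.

-0.932

n = 6, Σx = 260.2, Σy = 36.6, Σx² = 12690.7, Σy² = 247.92, Σxy = 1413.66
nΣxy − ΣxΣy = 8481.96 − 9523.32 = -1041.36
nΣx² − (Σx)² = 76144.2 − 67704.04 = 8440.16; nΣy² − (Σy)² = 1487.52 − 1339.56 = 147.96
r = -1041.36 / √(8440.16 × 147.96) = -1041.36 / 1117.4999 ≈ -0.932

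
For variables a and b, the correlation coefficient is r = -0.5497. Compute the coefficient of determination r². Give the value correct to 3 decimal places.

r² = (-0.5497)² = 0.302

0.302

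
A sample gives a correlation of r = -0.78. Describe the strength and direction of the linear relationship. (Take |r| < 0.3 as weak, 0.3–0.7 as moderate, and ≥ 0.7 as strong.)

strong negative

r = -0.78 < 0 so the relationship is negative.
|r| = 0.78, which falls in the strong range.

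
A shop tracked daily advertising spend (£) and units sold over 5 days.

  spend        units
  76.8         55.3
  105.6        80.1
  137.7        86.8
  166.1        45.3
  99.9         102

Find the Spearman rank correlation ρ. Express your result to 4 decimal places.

Rank spend: 1, 3, 4, 5, 2
Rank units: 2, 3, 4, 1, 5
d = rank(spend) − rank(units): -1, 0, 0, 4, -3; Σd² = 26
ρ = 1 − 6Σd² / [n(n²−1)] = 1 − 6×26 / (5×24) = 1 − 156/120 ≈ -0.3000

-0.3000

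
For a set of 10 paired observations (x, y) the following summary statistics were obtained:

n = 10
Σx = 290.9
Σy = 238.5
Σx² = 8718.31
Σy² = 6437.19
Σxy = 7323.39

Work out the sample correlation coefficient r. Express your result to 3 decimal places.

0.880

r = (nΣxy − ΣxΣy) / √[(nΣx² − (Σx)²)(nΣy² − (Σy)²)]
Numerator: 10×7323.39 − 290.9×238.5 = 3854.25
Denominator: √[(87183.1 − 84622.81)(64371.9 − 56882.25)] = √[2560.29 × 7489.65] = 4379.0040
r = 3854.25 / 4379.0040 ≈ 0.880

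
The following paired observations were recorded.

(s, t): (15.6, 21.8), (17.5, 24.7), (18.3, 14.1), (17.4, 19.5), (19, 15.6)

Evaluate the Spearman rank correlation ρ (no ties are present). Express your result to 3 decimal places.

-0.600

Rank s: 1, 3, 4, 2, 5
Rank t: 4, 5, 1, 3, 2
d = rank(s) − rank(t): -3, -2, 3, -1, 3; Σd² = 32
ρ = 1 − 6Σd² / [n(n²−1)] = 1 − 6×32 / (5×24) = 1 − 192/120 ≈ -0.600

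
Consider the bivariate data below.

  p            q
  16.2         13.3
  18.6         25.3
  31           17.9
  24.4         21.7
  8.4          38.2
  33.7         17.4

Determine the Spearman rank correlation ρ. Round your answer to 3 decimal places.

Rank p: 2, 3, 5, 4, 1, 6
Rank q: 1, 5, 3, 4, 6, 2
d = rank(p) − rank(q): 1, -2, 2, 0, -5, 4; Σd² = 50
ρ = 1 − 6Σd² / [n(n²−1)] = 1 − 6×50 / (6×35) = 1 − 300/210 ≈ -0.429

-0.429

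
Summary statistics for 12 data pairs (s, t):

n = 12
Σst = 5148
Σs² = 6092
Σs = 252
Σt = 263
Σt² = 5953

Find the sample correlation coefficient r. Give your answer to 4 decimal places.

r = (nΣst − ΣsΣt) / √[(nΣs² − (Σs)²)(nΣt² − (Σt)²)]
Numerator: 12×5148 − 252×263 = -4500
Denominator: √[(73104 − 63504)(71436 − 69169)] = √[9600 × 2267] = 4665.1045
r = -4500 / 4665.1045 ≈ -0.9646

-0.9646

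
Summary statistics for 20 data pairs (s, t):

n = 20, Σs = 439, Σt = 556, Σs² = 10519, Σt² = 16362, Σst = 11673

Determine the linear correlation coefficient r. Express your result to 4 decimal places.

r = (nΣst − ΣsΣt) / √[(nΣs² − (Σs)²)(nΣt² − (Σt)²)]
Numerator: 20×11673 − 439×556 = -10624
Denominator: √[(210380 − 192721)(327240 − 309136)] = √[17659 × 18104] = 17880.1157
r = -10624 / 17880.1157 ≈ -0.5942

-0.5942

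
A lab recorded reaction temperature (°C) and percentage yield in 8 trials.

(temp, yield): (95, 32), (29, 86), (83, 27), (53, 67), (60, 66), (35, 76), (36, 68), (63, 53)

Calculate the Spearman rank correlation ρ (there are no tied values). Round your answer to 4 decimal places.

Rank temp: 8, 1, 7, 4, 5, 2, 3, 6
Rank yield: 2, 8, 1, 5, 4, 7, 6, 3
d = rank(temp) − rank(yield): 6, -7, 6, -1, 1, -5, -3, 3; Σd² = 166
ρ = 1 − 6Σd² / [n(n²−1)] = 1 − 6×166 / (8×63) = 1 − 996/504 ≈ -0.9762

-0.9762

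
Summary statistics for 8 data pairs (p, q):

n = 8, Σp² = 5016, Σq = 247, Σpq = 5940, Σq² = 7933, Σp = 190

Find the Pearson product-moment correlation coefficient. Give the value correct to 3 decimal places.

r = (nΣpq − ΣpΣq) / √[(nΣp² − (Σp)²)(nΣq² − (Σq)²)]
Numerator: 8×5940 − 190×247 = 590
Denominator: √[(40128 − 36100)(63464 − 61009)] = √[4028 × 2455] = 3144.6367
r = 590 / 3144.6367 ≈ 0.188

0.188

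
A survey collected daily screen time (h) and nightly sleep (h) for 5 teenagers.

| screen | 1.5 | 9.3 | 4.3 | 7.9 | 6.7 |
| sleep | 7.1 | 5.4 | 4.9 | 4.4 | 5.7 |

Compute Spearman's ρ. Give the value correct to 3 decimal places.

Rank screen: 1, 5, 2, 4, 3
Rank sleep: 5, 3, 2, 1, 4
d = rank(screen) − rank(sleep): -4, 2, 0, 3, -1; Σd² = 30
ρ = 1 − 6Σd² / [n(n²−1)] = 1 − 6×30 / (5×24) = 1 − 180/120 ≈ -0.500

-0.500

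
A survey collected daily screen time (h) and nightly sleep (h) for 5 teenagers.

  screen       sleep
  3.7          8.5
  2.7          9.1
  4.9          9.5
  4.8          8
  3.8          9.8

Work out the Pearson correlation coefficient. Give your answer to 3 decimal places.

n = 5, Σx = 19.9, Σy = 44.9, Σx² = 82.47, Σy² = 405.35, Σxy = 178.21
nΣxy − ΣxΣy = 891.05 − 893.51 = -2.46
nΣx² − (Σx)² = 412.35 − 396.01 = 16.34; nΣy² − (Σy)² = 2026.75 − 2016.01 = 10.74
r = -2.46 / √(16.34 × 10.74) = -2.46 / 13.2473 ≈ -0.186

-0.186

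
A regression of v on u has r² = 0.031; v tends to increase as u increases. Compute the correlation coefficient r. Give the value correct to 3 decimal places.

0.176

|r| = √0.031 = 0.176
The association is positive, so r = 0.176.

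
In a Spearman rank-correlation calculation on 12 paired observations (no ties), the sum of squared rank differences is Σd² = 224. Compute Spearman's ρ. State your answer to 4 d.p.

ρ = 1 − 6Σd² / [n(n²−1)] = 1 − 6×224 / (12×143)
  = 1 − 1344/1716 = 1 − 0.78322 ≈ 0.2168

0.2168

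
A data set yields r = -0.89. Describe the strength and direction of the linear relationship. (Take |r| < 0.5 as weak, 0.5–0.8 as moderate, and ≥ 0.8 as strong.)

strong negative

r = -0.89 < 0 so the relationship is negative.
|r| = 0.89, which falls in the strong range.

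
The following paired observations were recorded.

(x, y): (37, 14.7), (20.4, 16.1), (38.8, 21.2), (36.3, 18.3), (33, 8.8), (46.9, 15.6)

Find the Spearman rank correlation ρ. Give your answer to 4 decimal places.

Rank x: 4, 1, 5, 3, 2, 6
Rank y: 2, 4, 6, 5, 1, 3
d = rank(x) − rank(y): 2, -3, -1, -2, 1, 3; Σd² = 28
ρ = 1 − 6Σd² / [n(n²−1)] = 1 − 6×28 / (6×35) = 1 − 168/210 ≈ 0.2000

0.2000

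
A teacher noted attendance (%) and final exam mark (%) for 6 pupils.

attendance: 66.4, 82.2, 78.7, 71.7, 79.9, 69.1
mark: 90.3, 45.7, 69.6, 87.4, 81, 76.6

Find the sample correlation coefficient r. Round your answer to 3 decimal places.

n = 6, Σx = 448, Σy = 450.6, Σx² = 33659.2, Σy² = 35154.06, Σxy = 33261.52
nΣxy − ΣxΣy = 199569.12 − 201868.8 = -2299.68
nΣx² − (Σx)² = 201955.2 − 200704 = 1251.2; nΣy² − (Σy)² = 210924.36 − 203040.36 = 7884
r = -2299.68 / √(1251.2 × 7884) = -2299.68 / 3140.7739 ≈ -0.732

-0.732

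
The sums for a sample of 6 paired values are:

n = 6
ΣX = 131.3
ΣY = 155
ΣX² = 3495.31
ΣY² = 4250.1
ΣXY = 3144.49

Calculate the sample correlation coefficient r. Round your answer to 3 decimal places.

r = (nΣXY − ΣXΣY) / √[(nΣX² − (ΣX)²)(nΣY² − (ΣY)²)]
Numerator: 6×3144.49 − 131.3×155 = -1484.56
Denominator: √[(20971.86 − 17239.69)(25500.6 − 24025)] = √[3732.17 × 1475.6] = 2346.7403
r = -1484.56 / 2346.7403 ≈ -0.633

-0.633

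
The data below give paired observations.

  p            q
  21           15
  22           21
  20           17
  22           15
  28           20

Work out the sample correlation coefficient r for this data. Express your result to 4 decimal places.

0.5204

n = 5, Σp = 113, Σq = 88, Σp² = 2593, Σq² = 1580, Σpq = 2007
nΣpq − ΣpΣq = 10035 − 9944 = 91
nΣp² − (Σp)² = 12965 − 12769 = 196; nΣq² − (Σq)² = 7900 − 7744 = 156
r = 91 / √(196 × 156) = 91 / 174.8599 ≈ 0.5204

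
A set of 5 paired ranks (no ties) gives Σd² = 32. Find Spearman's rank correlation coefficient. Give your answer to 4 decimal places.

-0.6000

ρ = 1 − 6Σd² / [n(n²−1)] = 1 − 6×32 / (5×24)
  = 1 − 192/120 = 1 − 1.60000 ≈ -0.6000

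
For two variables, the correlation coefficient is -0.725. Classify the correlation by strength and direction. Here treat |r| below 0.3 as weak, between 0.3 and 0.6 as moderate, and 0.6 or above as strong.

strong negative

r = -0.725 < 0 so the relationship is negative.
|r| = 0.725, which falls in the strong range.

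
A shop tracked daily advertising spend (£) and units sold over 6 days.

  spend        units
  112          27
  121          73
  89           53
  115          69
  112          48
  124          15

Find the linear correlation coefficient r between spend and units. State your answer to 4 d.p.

n = 6, Σx = 673, Σy = 285, Σx² = 76251, Σy² = 16157, Σxy = 31745
nΣxy − ΣxΣy = 190470 − 191805 = -1335
nΣx² − (Σx)² = 457506 − 452929 = 4577; nΣy² − (Σy)² = 96942 − 81225 = 15717
r = -1335 / √(4577 × 15717) = -1335 / 8481.5511 ≈ -0.1574

-0.1574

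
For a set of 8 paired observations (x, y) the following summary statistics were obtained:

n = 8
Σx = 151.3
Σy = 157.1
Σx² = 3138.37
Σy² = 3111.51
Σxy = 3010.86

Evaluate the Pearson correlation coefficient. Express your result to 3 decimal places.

r = (nΣxy − ΣxΣy) / √[(nΣx² − (Σx)²)(nΣy² − (Σy)²)]
Numerator: 8×3010.86 − 151.3×157.1 = 317.65
Denominator: √[(25106.96 − 22891.69)(24892.08 − 24680.41)] = √[2215.27 × 211.67] = 684.7673
r = 317.65 / 684.7673 ≈ 0.464

0.464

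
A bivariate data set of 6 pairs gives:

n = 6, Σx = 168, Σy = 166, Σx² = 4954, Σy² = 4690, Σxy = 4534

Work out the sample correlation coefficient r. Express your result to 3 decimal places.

r = (nΣxy − ΣxΣy) / √[(nΣx² − (Σx)²)(nΣy² − (Σy)²)]
Numerator: 6×4534 − 168×166 = -684
Denominator: √[(29724 − 28224)(28140 − 27556)] = √[1500 × 584] = 935.9487
r = -684 / 935.9487 ≈ -0.731

-0.731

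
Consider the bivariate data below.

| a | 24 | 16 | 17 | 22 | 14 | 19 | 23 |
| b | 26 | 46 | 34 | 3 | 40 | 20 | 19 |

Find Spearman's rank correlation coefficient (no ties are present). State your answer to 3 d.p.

Rank a: 7, 2, 3, 5, 1, 4, 6
Rank b: 4, 7, 5, 1, 6, 3, 2
d = rank(a) − rank(b): 3, -5, -2, 4, -5, 1, 4; Σd² = 96
ρ = 1 − 6Σd² / [n(n²−1)] = 1 − 6×96 / (7×48) = 1 − 576/336 ≈ -0.714

-0.714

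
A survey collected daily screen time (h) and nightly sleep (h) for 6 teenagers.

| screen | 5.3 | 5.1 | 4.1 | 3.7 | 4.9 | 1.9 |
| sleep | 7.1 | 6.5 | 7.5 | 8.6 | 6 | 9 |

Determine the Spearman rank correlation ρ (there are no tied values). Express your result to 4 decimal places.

-0.7714

Rank screen: 6, 5, 3, 2, 4, 1
Rank sleep: 3, 2, 4, 5, 1, 6
d = rank(screen) − rank(sleep): 3, 3, -1, -3, 3, -5; Σd² = 62
ρ = 1 − 6Σd² / [n(n²−1)] = 1 − 6×62 / (6×35) = 1 − 372/210 ≈ -0.7714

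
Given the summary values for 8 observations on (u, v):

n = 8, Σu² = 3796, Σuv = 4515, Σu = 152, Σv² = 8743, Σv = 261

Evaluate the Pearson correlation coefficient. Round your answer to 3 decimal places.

-0.976

r = (nΣuv − ΣuΣv) / √[(nΣu² − (Σu)²)(nΣv² − (Σv)²)]
Numerator: 8×4515 − 152×261 = -3552
Denominator: √[(30368 − 23104)(69944 − 68121)] = √[7264 × 1823] = 3638.9933
r = -3552 / 3638.9933 ≈ -0.976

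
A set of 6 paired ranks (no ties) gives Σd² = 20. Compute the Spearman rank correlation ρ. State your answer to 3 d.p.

ρ = 1 − 6Σd² / [n(n²−1)] = 1 − 6×20 / (6×35)
  = 1 − 120/210 = 1 − 0.5714 ≈ 0.429

0.429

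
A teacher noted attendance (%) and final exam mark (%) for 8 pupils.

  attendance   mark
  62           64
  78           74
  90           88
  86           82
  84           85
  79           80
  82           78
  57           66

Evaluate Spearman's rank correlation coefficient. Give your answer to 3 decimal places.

Rank attendance: 2, 3, 8, 7, 6, 4, 5, 1
Rank mark: 1, 3, 8, 6, 7, 5, 4, 2
d = rank(attendance) − rank(mark): 1, 0, 0, 1, -1, -1, 1, -1; Σd² = 6
ρ = 1 − 6Σd² / [n(n²−1)] = 1 − 6×6 / (8×63) = 1 − 36/504 ≈ 0.929

0.929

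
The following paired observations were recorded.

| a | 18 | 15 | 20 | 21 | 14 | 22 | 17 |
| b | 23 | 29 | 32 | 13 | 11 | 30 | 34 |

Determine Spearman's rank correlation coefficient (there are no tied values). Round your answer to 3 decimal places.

Rank a: 4, 2, 5, 6, 1, 7, 3
Rank b: 3, 4, 6, 2, 1, 5, 7
d = rank(a) − rank(b): 1, -2, -1, 4, 0, 2, -4; Σd² = 42
ρ = 1 − 6Σd² / [n(n²−1)] = 1 − 6×42 / (7×48) = 1 − 252/336 ≈ 0.250

0.250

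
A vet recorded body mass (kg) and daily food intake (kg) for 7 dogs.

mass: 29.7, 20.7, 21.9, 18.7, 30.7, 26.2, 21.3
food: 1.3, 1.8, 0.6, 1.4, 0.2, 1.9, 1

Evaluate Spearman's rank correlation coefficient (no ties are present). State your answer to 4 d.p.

Rank mass: 6, 2, 4, 1, 7, 5, 3
Rank food: 4, 6, 2, 5, 1, 7, 3
d = rank(mass) − rank(food): 2, -4, 2, -4, 6, -2, 0; Σd² = 80
ρ = 1 − 6Σd² / [n(n²−1)] = 1 − 6×80 / (7×48) = 1 − 480/336 ≈ -0.4286

-0.4286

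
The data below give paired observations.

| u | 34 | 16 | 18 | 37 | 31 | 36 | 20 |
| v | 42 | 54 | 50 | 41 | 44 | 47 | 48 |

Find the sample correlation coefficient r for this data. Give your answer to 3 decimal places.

n = 7, Σu = 192, Σv = 326, Σu² = 5762, Σv² = 15310, Σuv = 8725
nΣuv − ΣuΣv = 61075 − 62592 = -1517
nΣu² − (Σu)² = 40334 − 36864 = 3470; nΣv² − (Σv)² = 107170 − 106276 = 894
r = -1517 / √(3470 × 894) = -1517 / 1761.3007 ≈ -0.861

-0.861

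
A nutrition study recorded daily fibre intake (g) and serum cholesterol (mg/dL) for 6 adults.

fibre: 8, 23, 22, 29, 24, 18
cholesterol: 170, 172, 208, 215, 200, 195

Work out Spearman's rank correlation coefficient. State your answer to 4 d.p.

0.7143

Rank fibre: 1, 4, 3, 6, 5, 2
Rank cholesterol: 1, 2, 5, 6, 4, 3
d = rank(fibre) − rank(cholesterol): 0, 2, -2, 0, 1, -1; Σd² = 10
ρ = 1 − 6Σd² / [n(n²−1)] = 1 − 6×10 / (6×35) = 1 − 60/210 ≈ 0.7143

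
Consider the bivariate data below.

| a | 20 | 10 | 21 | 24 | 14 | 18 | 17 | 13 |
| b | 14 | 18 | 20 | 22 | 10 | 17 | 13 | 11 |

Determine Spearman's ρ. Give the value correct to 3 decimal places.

0.595

Rank a: 6, 1, 7, 8, 3, 5, 4, 2
Rank b: 4, 6, 7, 8, 1, 5, 3, 2
d = rank(a) − rank(b): 2, -5, 0, 0, 2, 0, 1, 0; Σd² = 34
ρ = 1 − 6Σd² / [n(n²−1)] = 1 − 6×34 / (8×63) = 1 − 204/504 ≈ 0.595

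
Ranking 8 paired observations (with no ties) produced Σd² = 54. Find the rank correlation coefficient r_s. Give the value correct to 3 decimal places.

0.357

ρ = 1 − 6Σd² / [n(n²−1)] = 1 − 6×54 / (8×63)
  = 1 − 324/504 = 1 − 0.6429 ≈ 0.357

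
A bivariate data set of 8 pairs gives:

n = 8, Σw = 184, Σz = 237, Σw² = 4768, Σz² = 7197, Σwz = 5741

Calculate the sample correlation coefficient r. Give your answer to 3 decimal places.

r = (nΣwz − ΣwΣz) / √[(nΣw² − (Σw)²)(nΣz² − (Σz)²)]
Numerator: 8×5741 − 184×237 = 2320
Denominator: √[(38144 − 33856)(57576 − 56169)] = √[4288 × 1407] = 2456.2606
r = 2320 / 2456.2606 ≈ 0.945

0.945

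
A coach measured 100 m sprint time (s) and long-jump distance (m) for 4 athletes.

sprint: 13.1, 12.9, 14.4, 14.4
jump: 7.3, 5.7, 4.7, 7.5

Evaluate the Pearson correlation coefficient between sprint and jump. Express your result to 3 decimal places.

n = 4, Σx = 54.8, Σy = 25.2, Σx² = 752.74, Σy² = 164.12, Σxy = 344.84
nΣxy − ΣxΣy = 1379.36 − 1380.96 = -1.6
nΣx² − (Σx)² = 3010.96 − 3003.04 = 7.92; nΣy² − (Σy)² = 656.48 − 635.04 = 21.44
r = -1.6 / √(7.92 × 21.44) = -1.6 / 13.0309 ≈ -0.123

-0.123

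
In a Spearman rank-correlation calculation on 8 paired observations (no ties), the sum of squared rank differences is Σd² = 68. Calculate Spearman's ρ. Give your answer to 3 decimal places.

0.190

ρ = 1 − 6Σd² / [n(n²−1)] = 1 − 6×68 / (8×63)
  = 1 − 408/504 = 1 − 0.8095 ≈ 0.190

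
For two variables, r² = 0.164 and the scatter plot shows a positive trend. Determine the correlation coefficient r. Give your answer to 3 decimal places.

0.405

|r| = √0.164 = 0.405
The association is positive, so r = 0.405.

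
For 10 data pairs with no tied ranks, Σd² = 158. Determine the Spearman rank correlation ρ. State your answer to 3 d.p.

ρ = 1 − 6Σd² / [n(n²−1)] = 1 − 6×158 / (10×99)
  = 1 − 948/990 = 1 − 0.9576 ≈ 0.042

0.042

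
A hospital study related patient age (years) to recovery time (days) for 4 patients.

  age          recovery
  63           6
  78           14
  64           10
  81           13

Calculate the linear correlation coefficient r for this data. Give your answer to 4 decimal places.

0.8800

n = 4, Σx = 286, Σy = 43, Σx² = 20710, Σy² = 501, Σxy = 3163
nΣxy − ΣxΣy = 12652 − 12298 = 354
nΣx² − (Σx)² = 82840 − 81796 = 1044; nΣy² − (Σy)² = 2004 − 1849 = 155
r = 354 / √(1044 × 155) = 354 / 402.2686 ≈ 0.8800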